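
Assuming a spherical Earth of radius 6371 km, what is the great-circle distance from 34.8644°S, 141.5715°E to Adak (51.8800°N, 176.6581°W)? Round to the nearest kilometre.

Δλ = -176.6581 − 141.5715 = -318.2296°; wrapped into (−180°, 180°]: 41.7704°.
Δφ = 51.8800 − -34.8644 = 86.7444°.
a = sin²(Δφ/2) + cos φ₁ · cos φ₂ · sin²(Δλ/2) = 0.535977.
c = 2·atan2(√a, √(1−a)) = 1.64281 rad → d = 6371·c ≈ 10466.36 km.

10466 km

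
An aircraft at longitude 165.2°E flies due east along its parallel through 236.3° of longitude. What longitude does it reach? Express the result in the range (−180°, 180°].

41.5°E

Start at +165.2°; shift +236.3° → +401.5°.
+401.5° lies outside (−180°, 180°]; subtract 360° → +41.5°.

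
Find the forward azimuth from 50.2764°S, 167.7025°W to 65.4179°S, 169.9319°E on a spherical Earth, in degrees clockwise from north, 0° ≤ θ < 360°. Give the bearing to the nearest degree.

209°

Δλ = 169.9319 − -167.7025 = 337.6344°; wrapped into (−180°, 180°]: -22.3656°.
θ = atan2( sin Δλ · cos φ₂ , cos φ₁ · sin φ₂ − sin φ₁ · cos φ₂ · cos Δλ )
  = atan2(-0.15829, -0.28527) = -150.975° → normalised to [0°, 360°): 209.025°.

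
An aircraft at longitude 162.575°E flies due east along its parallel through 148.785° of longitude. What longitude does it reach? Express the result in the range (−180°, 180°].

48.640°W

Start at +162.575°; shift +148.785° → +311.360°.
+311.360° lies outside (−180°, 180°]; subtract 360° → -48.640°.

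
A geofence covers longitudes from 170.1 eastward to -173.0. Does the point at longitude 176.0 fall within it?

Band width going east from +170.1° to -173.0°: ((-173.0 − 170.1) mod 360) = 16.9°.
Offset of +176.0° east of the west edge: ((176.0 − 170.1) mod 360) = 5.9°.
5.9° ≤ 16.9° ⇒ inside.

Yes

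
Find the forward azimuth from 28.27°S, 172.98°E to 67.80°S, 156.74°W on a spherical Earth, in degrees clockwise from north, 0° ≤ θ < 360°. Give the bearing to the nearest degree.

164°

Δλ = -156.74 − 172.98 = -329.72°; wrapped into (−180°, 180°]: 30.28°.
θ = atan2( sin Δλ · cos φ₂ , cos φ₁ · sin φ₂ − sin φ₁ · cos φ₂ · cos Δλ )
  = atan2(0.19052, -0.66090) = 163.919° → normalised to [0°, 360°): 163.919°.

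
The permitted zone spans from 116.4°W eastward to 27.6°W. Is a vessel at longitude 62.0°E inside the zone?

No

Band width going east from -116.4° to -27.6°: ((-27.6 − -116.4) mod 360) = 88.8°.
Offset of +62.0° east of the west edge: ((62.0 − -116.4) mod 360) = 178.4°.
178.4° > 88.8° ⇒ outside.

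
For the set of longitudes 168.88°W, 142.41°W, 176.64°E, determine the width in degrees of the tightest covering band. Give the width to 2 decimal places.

Sort the longitudes: -168.88°, -142.41°, +176.64°.
Eastward gaps between consecutive values (wrapping around): 26.47°, 319.05°, 14.48°.
Largest gap = 319.05° ⇒ minimal covering band is its complement: 360° − 319.05° = 40.95°.
Band runs from +176.64° eastward to -142.41°, crossing the antimeridian.

40.95°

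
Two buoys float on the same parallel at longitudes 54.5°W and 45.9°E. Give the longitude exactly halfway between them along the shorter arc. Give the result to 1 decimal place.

4.3°W

Signed shortest Δλ from -54.5° to +45.9° is +100.4°.
Midpoint longitude = -54.5° + (+100.4°)/2 = -54.5° + 50.2° = -4.3°.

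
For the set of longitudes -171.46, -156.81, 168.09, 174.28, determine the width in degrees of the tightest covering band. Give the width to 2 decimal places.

Sort the longitudes: -171.46°, -156.81°, +168.09°, +174.28°.
Eastward gaps between consecutive values (wrapping around): 14.65°, 324.90°, 6.19°, 14.26°.
Largest gap = 324.90° ⇒ minimal covering band is its complement: 360° − 324.90° = 35.10°.
Band runs from +168.09° eastward to -156.81°, crossing the antimeridian.

35.10°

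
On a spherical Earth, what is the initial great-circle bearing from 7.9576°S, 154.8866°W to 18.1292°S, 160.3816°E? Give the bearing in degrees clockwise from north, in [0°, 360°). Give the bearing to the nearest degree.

252°

Δλ = 160.3816 − -154.8866 = 315.2682°; wrapped into (−180°, 180°]: -44.7318°.
θ = atan2( sin Δλ · cos φ₂ , cos φ₁ · sin φ₂ − sin φ₁ · cos φ₂ · cos Δλ )
  = atan2(-0.66885, -0.21470) = -107.796° → normalised to [0°, 360°): 252.204°.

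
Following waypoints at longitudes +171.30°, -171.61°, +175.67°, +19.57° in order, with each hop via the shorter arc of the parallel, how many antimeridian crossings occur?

2

Leg 1: +171.30° → -171.61°, shortest Δλ = 17.09° (east) — crosses 180°.
Leg 2: -171.61° → +175.67°, shortest Δλ = -12.72° (west) — crosses 180°.
Leg 3: +175.67° → +19.57°, shortest Δλ = -156.1° (west) — does not cross 180°.
Total crossings: 2.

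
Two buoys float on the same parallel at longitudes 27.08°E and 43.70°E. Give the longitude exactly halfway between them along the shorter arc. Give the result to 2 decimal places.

Signed shortest Δλ from +27.08° to +43.70° is +16.62°.
Midpoint longitude = +27.08° + (+16.62°)/2 = +27.08° + 8.31° = +35.39°.

35.39°E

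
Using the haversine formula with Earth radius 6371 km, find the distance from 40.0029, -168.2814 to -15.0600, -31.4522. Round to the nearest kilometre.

Δλ = -31.4522 − -168.2814 = 136.8292°.
Δφ = -15.0600 − 40.0029 = -55.0629°.
a = sin²(Δφ/2) + cos φ₁ · cos φ₂ · sin²(Δλ/2) = 0.853252.
c = 2·atan2(√a, √(1−a)) = 2.35534 rad → d = 6371·c ≈ 15005.89 km.

15006 km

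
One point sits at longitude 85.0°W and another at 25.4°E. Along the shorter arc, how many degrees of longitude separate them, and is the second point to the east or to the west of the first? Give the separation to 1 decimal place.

Raw difference: 25.4 − -85.0 = 110.4°.
Normalise into (−180°, 180°]: 110.4° stays 110.4°.
Positive ⇒ the second point lies to the east; separation 110.4°.

110.4° east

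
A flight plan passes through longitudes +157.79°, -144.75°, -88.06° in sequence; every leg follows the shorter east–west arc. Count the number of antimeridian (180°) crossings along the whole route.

1

Leg 1: +157.79° → -144.75°, shortest Δλ = 57.46° (east) — crosses 180°.
Leg 2: -144.75° → -88.06°, shortest Δλ = 56.69° (east) — does not cross 180°.
Total crossings: 1.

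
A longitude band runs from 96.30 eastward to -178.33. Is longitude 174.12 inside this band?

Yes

Band width going east from +96.30° to -178.33°: ((-178.33 − 96.30) mod 360) = 85.37°.
Offset of +174.12° east of the west edge: ((174.12 − 96.30) mod 360) = 77.82°.
77.82° ≤ 85.37° ⇒ inside.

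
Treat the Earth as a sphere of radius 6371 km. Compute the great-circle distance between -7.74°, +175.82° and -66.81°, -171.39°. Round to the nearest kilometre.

6640 km

Δλ = -171.39 − 175.82 = -347.21°; wrapped into (−180°, 180°]: 12.79°.
Δφ = -66.81 − -7.74 = -59.07°.
a = sin²(Δφ/2) + cos φ₁ · cos φ₂ · sin²(Δλ/2) = 0.247846.
c = 2·atan2(√a, √(1−a)) = 1.04221 rad → d = 6371·c ≈ 6639.95 km.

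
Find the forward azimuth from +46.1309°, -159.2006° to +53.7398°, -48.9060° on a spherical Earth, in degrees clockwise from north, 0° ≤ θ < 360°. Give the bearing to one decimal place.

Δλ = -48.9060 − -159.2006 = 110.2946°.
θ = atan2( sin Δλ · cos φ₂ , cos φ₁ · sin φ₂ − sin φ₁ · cos φ₂ · cos Δλ )
  = atan2(0.55474, 0.70670) = 38.131° → normalised to [0°, 360°): 38.131°.

38.1°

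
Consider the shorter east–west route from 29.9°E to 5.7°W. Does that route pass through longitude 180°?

Signed shortest Δλ = ((-5.7 − 29.9 + 180) mod 360) − 180 = -35.6°.
Going west by 35.6° from +29.9° reaches -5.7° without touching 180°.

No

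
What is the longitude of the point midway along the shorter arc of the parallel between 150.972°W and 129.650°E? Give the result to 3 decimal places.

Signed shortest Δλ from -150.972° to +129.650° is -79.378°.
Midpoint longitude = -150.972° + (-79.378°)/2 = -150.972° − 39.689° = -190.661°.
Normalise into (−180°, 180°]: +169.339°.
(The naïve average (-150.972 + +129.650)/2 = -10.661° is on the wrong side of the globe.)

169.339°E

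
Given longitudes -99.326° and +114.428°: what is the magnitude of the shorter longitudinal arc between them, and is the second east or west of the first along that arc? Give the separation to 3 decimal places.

Raw difference: 114.428 − -99.326 = 213.754°.
Normalise into (−180°, 180°]: 213.754° − 360° = -146.246°.
Negative ⇒ the second point lies to the west; separation 146.246°.

146.246° west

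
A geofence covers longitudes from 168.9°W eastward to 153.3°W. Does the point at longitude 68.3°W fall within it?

No

Band width going east from -168.9° to -153.3°: ((-153.3 − -168.9) mod 360) = 15.6°.
Offset of -68.3° east of the west edge: ((-68.3 − -168.9) mod 360) = 100.6°.
100.6° > 15.6° ⇒ outside.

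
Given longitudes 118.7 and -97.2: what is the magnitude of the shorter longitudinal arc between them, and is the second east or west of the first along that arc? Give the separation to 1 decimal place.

144.1° east

Raw difference: -97.2 − 118.7 = -215.9°.
Normalise into (−180°, 180°]: -215.9° + 360° = 144.1°.
Positive ⇒ the second point lies to the east; separation 144.1°.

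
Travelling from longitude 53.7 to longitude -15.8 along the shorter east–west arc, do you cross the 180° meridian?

Signed shortest Δλ = ((-15.8 − 53.7 + 180) mod 360) − 180 = -69.5°.
Going west by 69.5° from +53.7° reaches -15.8° without touching 180°.

No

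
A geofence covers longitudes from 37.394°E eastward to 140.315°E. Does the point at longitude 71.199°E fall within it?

Yes

Band width going east from +37.394° to +140.315°: ((140.315 − 37.394) mod 360) = 102.921°.
Offset of +71.199° east of the west edge: ((71.199 − 37.394) mod 360) = 33.805°.
33.805° ≤ 102.921° ⇒ inside.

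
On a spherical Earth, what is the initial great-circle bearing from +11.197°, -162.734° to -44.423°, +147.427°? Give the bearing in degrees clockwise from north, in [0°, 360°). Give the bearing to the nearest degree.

Δλ = 147.427 − -162.734 = 310.161°; wrapped into (−180°, 180°]: -49.839°.
θ = atan2( sin Δλ · cos φ₂ , cos φ₁ · sin φ₂ − sin φ₁ · cos φ₂ · cos Δλ )
  = atan2(-0.54581, -0.77607) = -144.881° → normalised to [0°, 360°): 215.119°.

215°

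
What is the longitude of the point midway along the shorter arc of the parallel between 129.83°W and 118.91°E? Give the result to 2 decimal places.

174.54°E

Signed shortest Δλ from -129.83° to +118.91° is -111.26°.
Midpoint longitude = -129.83° + (-111.26°)/2 = -129.83° − 55.63° = -185.46°.
Normalise into (−180°, 180°]: +174.54°.
(The naïve average (-129.83 + +118.91)/2 = -5.46° is on the wrong side of the globe.)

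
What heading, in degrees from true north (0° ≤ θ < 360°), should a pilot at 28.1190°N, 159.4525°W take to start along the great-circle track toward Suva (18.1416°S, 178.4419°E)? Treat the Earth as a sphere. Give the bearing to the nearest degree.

Δλ = 178.4419 − -159.4525 = 337.8944°; wrapped into (−180°, 180°]: -22.1056°.
θ = atan2( sin Δλ · cos φ₂ , cos φ₁ · sin φ₂ − sin φ₁ · cos φ₂ · cos Δλ )
  = atan2(-0.35761, -0.68957) = -152.589° → normalised to [0°, 360°): 207.411°.

207°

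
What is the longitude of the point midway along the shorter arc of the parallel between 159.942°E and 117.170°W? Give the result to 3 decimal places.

Signed shortest Δλ from +159.942° to -117.170° is +82.888°.
Midpoint longitude = +159.942° + (+82.888°)/2 = +159.942° + 41.444° = +201.386°.
Normalise into (−180°, 180°]: -158.614°.
(The naïve average (+159.942 + -117.170)/2 = 21.386° is on the wrong side of the globe.)

158.614°W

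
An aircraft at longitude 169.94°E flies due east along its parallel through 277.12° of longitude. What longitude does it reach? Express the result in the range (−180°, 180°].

Start at +169.94°; shift +277.12° → +447.06°.
+447.06° lies outside (−180°, 180°]; subtract 360° → +87.06°.

87.06°E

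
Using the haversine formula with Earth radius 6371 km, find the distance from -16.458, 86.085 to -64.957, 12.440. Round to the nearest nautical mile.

4096 nmi

Δλ = 12.440 − 86.085 = -73.645°.
Δφ = -64.957 − -16.458 = -48.499°.
a = sin²(Δφ/2) + cos φ₁ · cos φ₂ · sin²(Δλ/2) = 0.314505.
c = 2·atan2(√a, √(1−a)) = 1.19072 rad → d = 6371·c ≈ 7586.08 km ≈ 4096.16 nmi.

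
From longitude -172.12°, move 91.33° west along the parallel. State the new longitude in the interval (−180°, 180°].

+96.55°

Start at -172.12°; shift −91.33° → -263.45°.
-263.45° lies outside (−180°, 180°]; add 360° → +96.55°.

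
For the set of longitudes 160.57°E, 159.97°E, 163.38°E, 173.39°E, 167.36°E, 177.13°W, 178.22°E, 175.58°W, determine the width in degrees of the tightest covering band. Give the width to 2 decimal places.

Sort the longitudes: -177.13°, -175.58°, +159.97°, +160.57°, +163.38°, +167.36°, +173.39°, +178.22°.
Eastward gaps between consecutive values (wrapping around): 1.55°, 335.55°, 0.60°, 2.81°, 3.98°, 6.03°, 4.83°, 4.65°.
Largest gap = 335.55° ⇒ minimal covering band is its complement: 360° − 335.55° = 24.45°.
Band runs from +159.97° eastward to -175.58°, crossing the antimeridian.

24.45°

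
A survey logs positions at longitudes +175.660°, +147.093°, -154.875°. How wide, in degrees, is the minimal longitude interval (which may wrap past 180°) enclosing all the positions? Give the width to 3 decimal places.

58.032°

Sort the longitudes: -154.875°, +147.093°, +175.660°.
Eastward gaps between consecutive values (wrapping around): 301.968°, 28.567°, 29.465°.
Largest gap = 301.968° ⇒ minimal covering band is its complement: 360° − 301.968° = 58.032°.
Band runs from +147.093° eastward to -154.875°, crossing the antimeridian.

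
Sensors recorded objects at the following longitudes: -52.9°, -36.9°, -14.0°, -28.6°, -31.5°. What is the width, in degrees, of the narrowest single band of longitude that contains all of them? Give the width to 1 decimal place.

Sort the longitudes: -52.9°, -36.9°, -31.5°, -28.6°, -14.0°.
Eastward gaps between consecutive values (wrapping around): 16.0°, 5.4°, 2.9°, 14.6°, 321.1°.
Largest gap = 321.1° ⇒ minimal covering band is its complement: 360° − 321.1° = 38.9°.
Band runs from -52.9° eastward to -14.0°.

38.9°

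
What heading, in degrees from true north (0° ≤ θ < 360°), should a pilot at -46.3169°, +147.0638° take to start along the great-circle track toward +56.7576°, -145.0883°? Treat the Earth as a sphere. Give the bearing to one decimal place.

Δλ = -145.0883 − 147.0638 = -292.1521°; wrapped into (−180°, 180°]: 67.8479°.
θ = atan2( sin Δλ · cos φ₂ , cos φ₁ · sin φ₂ − sin φ₁ · cos φ₂ · cos Δλ )
  = atan2(0.50772, 0.72713) = 34.925° → normalised to [0°, 360°): 34.925°.

34.9°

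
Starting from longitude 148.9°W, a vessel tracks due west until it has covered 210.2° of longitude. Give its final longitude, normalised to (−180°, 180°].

0.9°E

Start at -148.9°; shift −210.2° → -359.1°.
-359.1° lies outside (−180°, 180°]; add 360° → +0.9°.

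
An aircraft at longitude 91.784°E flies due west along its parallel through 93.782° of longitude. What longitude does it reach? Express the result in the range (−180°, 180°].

Start at +91.784°; shift −93.782° → -1.998°.
-1.998° already lies in (−180°, 180°].

1.998°W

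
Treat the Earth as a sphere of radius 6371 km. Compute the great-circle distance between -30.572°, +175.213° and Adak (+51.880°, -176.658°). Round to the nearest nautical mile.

Δλ = -176.658 − 175.213 = -351.871°; wrapped into (−180°, 180°]: 8.129°.
Δφ = 51.880 − -30.572 = 82.452°.
a = sin²(Δφ/2) + cos φ₁ · cos φ₂ · sin²(Δλ/2) = 0.436992.
c = 2·atan2(√a, √(1−a)) = 1.44444 rad → d = 6371·c ≈ 9202.55 km ≈ 4968.98 nmi.

4969 nmi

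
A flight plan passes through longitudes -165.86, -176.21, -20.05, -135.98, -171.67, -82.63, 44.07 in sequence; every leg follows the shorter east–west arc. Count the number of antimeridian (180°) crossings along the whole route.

Leg 1: -165.86° → -176.21°, shortest Δλ = -10.35° (west) — does not cross 180°.
Leg 2: -176.21° → -20.05°, shortest Δλ = 156.16° (east) — does not cross 180°.
Leg 3: -20.05° → -135.98°, shortest Δλ = -115.93° (west) — does not cross 180°.
Leg 4: -135.98° → -171.67°, shortest Δλ = -35.69° (west) — does not cross 180°.
Leg 5: -171.67° → -82.63°, shortest Δλ = 89.04° (east) — does not cross 180°.
Leg 6: -82.63° → +44.07°, shortest Δλ = 126.7° (east) — does not cross 180°.
Total crossings: 0.

0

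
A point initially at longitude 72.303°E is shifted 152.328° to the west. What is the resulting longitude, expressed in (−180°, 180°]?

Start at +72.303°; shift −152.328° → -80.025°.
-80.025° already lies in (−180°, 180°].

80.025°W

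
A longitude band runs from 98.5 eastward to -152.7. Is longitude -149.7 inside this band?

Band width going east from +98.5° to -152.7°: ((-152.7 − 98.5) mod 360) = 108.8°.
Offset of -149.7° east of the west edge: ((-149.7 − 98.5) mod 360) = 111.8°.
111.8° > 108.8° ⇒ outside.

No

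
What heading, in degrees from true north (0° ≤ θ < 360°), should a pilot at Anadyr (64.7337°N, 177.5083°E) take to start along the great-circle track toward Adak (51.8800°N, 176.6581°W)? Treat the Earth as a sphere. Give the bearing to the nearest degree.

164°

Δλ = -176.6581 − 177.5083 = -354.1664°; wrapped into (−180°, 180°]: 5.8336°.
θ = atan2( sin Δλ · cos φ₂ , cos φ₁ · sin φ₂ − sin φ₁ · cos φ₂ · cos Δλ )
  = atan2(0.06274, -0.21957) = 164.053° → normalised to [0°, 360°): 164.053°.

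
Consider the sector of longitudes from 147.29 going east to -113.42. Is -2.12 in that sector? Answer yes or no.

No

Band width going east from +147.29° to -113.42°: ((-113.42 − 147.29) mod 360) = 99.29°.
Offset of -2.12° east of the west edge: ((-2.12 − 147.29) mod 360) = 210.59°.
210.59° > 99.29° ⇒ outside.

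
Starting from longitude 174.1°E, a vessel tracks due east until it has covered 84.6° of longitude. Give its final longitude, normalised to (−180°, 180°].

101.3°W

Start at +174.1°; shift +84.6° → +258.7°.
+258.7° lies outside (−180°, 180°]; subtract 360° → -101.3°.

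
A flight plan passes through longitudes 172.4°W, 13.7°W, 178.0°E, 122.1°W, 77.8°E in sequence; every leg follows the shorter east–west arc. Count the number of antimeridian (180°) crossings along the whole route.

Leg 1: -172.4° → -13.7°, shortest Δλ = 158.7° (east) — does not cross 180°.
Leg 2: -13.7° → +178.0°, shortest Δλ = -168.3° (west) — crosses 180°.
Leg 3: +178.0° → -122.1°, shortest Δλ = 59.9° (east) — crosses 180°.
Leg 4: -122.1° → +77.8°, shortest Δλ = -160.1° (west) — crosses 180°.
Total crossings: 3.

3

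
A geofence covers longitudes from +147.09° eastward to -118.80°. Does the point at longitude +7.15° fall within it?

Band width going east from +147.09° to -118.80°: ((-118.80 − 147.09) mod 360) = 94.11°.
Offset of +7.15° east of the west edge: ((7.15 − 147.09) mod 360) = 220.06°.
220.06° > 94.11° ⇒ outside.

No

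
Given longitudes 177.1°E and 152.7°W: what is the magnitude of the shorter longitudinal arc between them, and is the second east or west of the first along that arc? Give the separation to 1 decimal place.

Raw difference: -152.7 − 177.1 = -329.8°.
Normalise into (−180°, 180°]: -329.8° + 360° = 30.2°.
Positive ⇒ the second point lies to the east; separation 30.2°.

30.2° east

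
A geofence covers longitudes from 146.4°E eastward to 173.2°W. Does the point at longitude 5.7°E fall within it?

No

Band width going east from +146.4° to -173.2°: ((-173.2 − 146.4) mod 360) = 40.4°.
Offset of +5.7° east of the west edge: ((5.7 − 146.4) mod 360) = 219.3°.
219.3° > 40.4° ⇒ outside.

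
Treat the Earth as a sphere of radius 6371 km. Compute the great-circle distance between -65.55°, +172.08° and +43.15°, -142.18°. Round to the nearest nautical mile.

6864 nmi

Δλ = -142.18 − 172.08 = -314.26°; wrapped into (−180°, 180°]: 45.74°.
Δφ = 43.15 − -65.55 = 108.70°.
a = sin²(Δφ/2) + cos φ₁ · cos φ₂ · sin²(Δλ/2) = 0.705916.
c = 2·atan2(√a, √(1−a)) = 1.99526 rad → d = 6371·c ≈ 12711.80 km ≈ 6863.82 nmi.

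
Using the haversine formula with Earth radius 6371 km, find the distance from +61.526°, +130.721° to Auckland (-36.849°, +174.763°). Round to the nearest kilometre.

Δλ = 174.763 − 130.721 = 44.042°.
Δφ = -36.849 − 61.526 = -98.375°.
a = sin²(Δφ/2) + cos φ₁ · cos φ₂ · sin²(Δλ/2) = 0.626461.
c = 2·atan2(√a, √(1−a)) = 1.82649 rad → d = 6371·c ≈ 11636.60 km.

11637 km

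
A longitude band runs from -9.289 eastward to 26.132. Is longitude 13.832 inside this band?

Yes

Band width going east from -9.289° to +26.132°: ((26.132 − -9.289) mod 360) = 35.421°.
Offset of +13.832° east of the west edge: ((13.832 − -9.289) mod 360) = 23.121°.
23.121° ≤ 35.421° ⇒ inside.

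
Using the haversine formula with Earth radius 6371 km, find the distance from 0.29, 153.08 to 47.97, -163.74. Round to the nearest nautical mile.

Δλ = -163.74 − 153.08 = -316.82°; wrapped into (−180°, 180°]: 43.18°.
Δφ = 47.97 − 0.29 = 47.68°.
a = sin²(Δφ/2) + cos φ₁ · cos φ₂ · sin²(Δλ/2) = 0.254014.
c = 2·atan2(√a, √(1−a)) = 1.05644 rad → d = 6371·c ≈ 6730.60 km ≈ 3634.23 nmi.

3634 nmi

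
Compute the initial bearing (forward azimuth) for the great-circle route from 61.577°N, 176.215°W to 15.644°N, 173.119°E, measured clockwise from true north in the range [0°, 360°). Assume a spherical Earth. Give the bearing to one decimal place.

Δλ = 173.119 − -176.215 = 349.334°; wrapped into (−180°, 180°]: -10.666°.
θ = atan2( sin Δλ · cos φ₂ , cos φ₁ · sin φ₂ − sin φ₁ · cos φ₂ · cos Δλ )
  = atan2(-0.17823, -0.70390) = -165.791° → normalised to [0°, 360°): 194.209°.

194.2°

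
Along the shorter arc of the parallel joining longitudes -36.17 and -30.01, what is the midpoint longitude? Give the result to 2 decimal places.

Signed shortest Δλ from -36.17° to -30.01° is +6.16°.
Midpoint longitude = -36.17° + (+6.16°)/2 = -36.17° + 3.08° = -33.09°.

-33.09°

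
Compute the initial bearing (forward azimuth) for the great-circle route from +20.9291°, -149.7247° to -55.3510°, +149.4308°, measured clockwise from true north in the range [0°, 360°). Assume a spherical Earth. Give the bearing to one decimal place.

209.8°

Δλ = 149.4308 − -149.7247 = 299.1555°; wrapped into (−180°, 180°]: -60.8445°.
θ = atan2( sin Δλ · cos φ₂ , cos φ₁ · sin φ₂ − sin φ₁ · cos φ₂ · cos Δλ )
  = atan2(-0.49651, -0.86732) = -150.210° → normalised to [0°, 360°): 209.790°.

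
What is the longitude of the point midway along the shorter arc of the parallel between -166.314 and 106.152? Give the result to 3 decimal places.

Signed shortest Δλ from -166.314° to +106.152° is -87.534°.
Midpoint longitude = -166.314° + (-87.534°)/2 = -166.314° − 43.767° = -210.081°.
Normalise into (−180°, 180°]: +149.919°.
(The naïve average (-166.314 + +106.152)/2 = -30.081° is on the wrong side of the globe.)

+149.919°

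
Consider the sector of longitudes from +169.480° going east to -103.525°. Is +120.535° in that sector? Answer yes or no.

Band width going east from +169.480° to -103.525°: ((-103.525 − 169.480) mod 360) = 86.995°.
Offset of +120.535° east of the west edge: ((120.535 − 169.480) mod 360) = 311.055°.
311.055° > 86.995° ⇒ outside.

No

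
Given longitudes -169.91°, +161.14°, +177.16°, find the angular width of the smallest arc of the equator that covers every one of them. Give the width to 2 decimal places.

Sort the longitudes: -169.91°, +161.14°, +177.16°.
Eastward gaps between consecutive values (wrapping around): 331.05°, 16.02°, 12.93°.
Largest gap = 331.05° ⇒ minimal covering band is its complement: 360° − 331.05° = 28.95°.
Band runs from +161.14° eastward to -169.91°, crossing the antimeridian.

28.95°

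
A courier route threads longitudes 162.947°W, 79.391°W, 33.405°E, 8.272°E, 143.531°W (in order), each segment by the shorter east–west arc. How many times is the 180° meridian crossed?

0

Leg 1: -162.947° → -79.391°, shortest Δλ = 83.556° (east) — does not cross 180°.
Leg 2: -79.391° → +33.405°, shortest Δλ = 112.796° (east) — does not cross 180°.
Leg 3: +33.405° → +8.272°, shortest Δλ = -25.133° (west) — does not cross 180°.
Leg 4: +8.272° → -143.531°, shortest Δλ = -151.803° (west) — does not cross 180°.
Total crossings: 0.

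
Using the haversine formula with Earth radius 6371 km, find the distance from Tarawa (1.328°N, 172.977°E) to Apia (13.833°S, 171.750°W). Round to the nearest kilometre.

2382 km

Δλ = -171.750 − 172.977 = -344.727°; wrapped into (−180°, 180°]: 15.273°.
Δφ = -13.833 − 1.328 = -15.161°.
a = sin²(Δφ/2) + cos φ₁ · cos φ₂ · sin²(Δλ/2) = 0.034545.
c = 2·atan2(√a, √(1−a)) = 0.37390 rad → d = 6371·c ≈ 2382.12 km.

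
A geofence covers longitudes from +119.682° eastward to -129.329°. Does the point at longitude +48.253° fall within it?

Band width going east from +119.682° to -129.329°: ((-129.329 − 119.682) mod 360) = 110.989°.
Offset of +48.253° east of the west edge: ((48.253 − 119.682) mod 360) = 288.571°.
288.571° > 110.989° ⇒ outside.

No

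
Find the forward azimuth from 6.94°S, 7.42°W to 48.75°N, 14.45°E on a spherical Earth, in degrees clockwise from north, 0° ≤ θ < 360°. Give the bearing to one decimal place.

16.7°

Δλ = 14.45 − -7.42 = 21.87°.
θ = atan2( sin Δλ · cos φ₂ , cos φ₁ · sin φ₂ − sin φ₁ · cos φ₂ · cos Δλ )
  = atan2(0.24561, 0.82027) = 16.669° → normalised to [0°, 360°): 16.669°.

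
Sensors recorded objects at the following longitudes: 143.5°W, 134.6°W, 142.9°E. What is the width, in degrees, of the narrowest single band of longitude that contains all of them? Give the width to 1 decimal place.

82.5°

Sort the longitudes: -143.5°, -134.6°, +142.9°.
Eastward gaps between consecutive values (wrapping around): 8.9°, 277.5°, 73.6°.
Largest gap = 277.5° ⇒ minimal covering band is its complement: 360° − 277.5° = 82.5°.
Band runs from +142.9° eastward to -134.6°, crossing the antimeridian.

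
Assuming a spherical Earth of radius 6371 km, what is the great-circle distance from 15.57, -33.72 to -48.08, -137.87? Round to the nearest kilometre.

12334 km

Δλ = -137.87 − -33.72 = -104.15°.
Δφ = -48.08 − 15.57 = -63.65°.
a = sin²(Δφ/2) + cos φ₁ · cos φ₂ · sin²(Δλ/2) = 0.678526.
c = 2·atan2(√a, √(1−a)) = 1.93591 rad → d = 6371·c ≈ 12333.66 km.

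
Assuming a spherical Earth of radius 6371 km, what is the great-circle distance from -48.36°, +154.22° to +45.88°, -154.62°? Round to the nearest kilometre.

Δλ = -154.62 − 154.22 = -308.84°; wrapped into (−180°, 180°]: 51.16°.
Δφ = 45.88 − -48.36 = 94.24°.
a = sin²(Δφ/2) + cos φ₁ · cos φ₂ · sin²(Δλ/2) = 0.623201.
c = 2·atan2(√a, √(1−a)) = 1.81976 rad → d = 6371·c ≈ 11593.71 km.

11594 km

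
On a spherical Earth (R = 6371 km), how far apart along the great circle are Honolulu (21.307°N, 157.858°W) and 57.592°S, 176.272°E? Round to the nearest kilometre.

Δλ = 176.272 − -157.858 = 334.130°; wrapped into (−180°, 180°]: -25.870°.
Δφ = -57.592 − 21.307 = -78.899°.
a = sin²(Δφ/2) + cos φ₁ · cos φ₂ · sin²(Δλ/2) = 0.428749.
c = 2·atan2(√a, √(1−a)) = 1.42781 rad → d = 6371·c ≈ 9096.57 km.

9097 km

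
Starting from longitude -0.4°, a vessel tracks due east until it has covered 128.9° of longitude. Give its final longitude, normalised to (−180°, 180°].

+128.5°

Start at -0.4°; shift +128.9° → +128.5°.
+128.5° already lies in (−180°, 180°].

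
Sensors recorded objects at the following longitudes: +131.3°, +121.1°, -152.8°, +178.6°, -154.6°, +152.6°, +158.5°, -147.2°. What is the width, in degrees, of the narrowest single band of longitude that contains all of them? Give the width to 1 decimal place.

91.7°

Sort the longitudes: -154.6°, -152.8°, -147.2°, +121.1°, +131.3°, +152.6°, +158.5°, +178.6°.
Eastward gaps between consecutive values (wrapping around): 1.8°, 5.6°, 268.3°, 10.2°, 21.3°, 5.9°, 20.1°, 26.8°.
Largest gap = 268.3° ⇒ minimal covering band is its complement: 360° − 268.3° = 91.7°.
Band runs from +121.1° eastward to -147.2°, crossing the antimeridian.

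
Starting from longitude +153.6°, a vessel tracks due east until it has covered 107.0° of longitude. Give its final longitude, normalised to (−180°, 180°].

-99.4°

Start at +153.6°; shift +107.0° → +260.6°.
+260.6° lies outside (−180°, 180°]; subtract 360° → -99.4°.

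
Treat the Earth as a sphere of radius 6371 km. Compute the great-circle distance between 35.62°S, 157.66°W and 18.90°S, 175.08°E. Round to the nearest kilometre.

3255 km

Δλ = 175.08 − -157.66 = 332.74°; wrapped into (−180°, 180°]: -27.26°.
Δφ = -18.90 − -35.62 = 16.72°.
a = sin²(Δφ/2) + cos φ₁ · cos φ₂ · sin²(Δλ/2) = 0.063846.
c = 2·atan2(√a, √(1−a)) = 0.51090 rad → d = 6371·c ≈ 3254.91 km.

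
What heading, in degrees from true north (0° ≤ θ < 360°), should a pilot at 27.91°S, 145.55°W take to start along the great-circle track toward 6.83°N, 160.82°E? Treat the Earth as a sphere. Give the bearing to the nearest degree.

Δλ = 160.82 − -145.55 = 306.37°; wrapped into (−180°, 180°]: -53.63°.
θ = atan2( sin Δλ · cos φ₂ , cos φ₁ · sin φ₂ − sin φ₁ · cos φ₂ · cos Δλ )
  = atan2(-0.79949, 0.38069) = -64.538° → normalised to [0°, 360°): 295.462°.

295°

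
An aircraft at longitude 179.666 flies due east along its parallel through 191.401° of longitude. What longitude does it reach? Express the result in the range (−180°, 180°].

+11.067°

Start at +179.666°; shift +191.401° → +371.067°.
+371.067° lies outside (−180°, 180°]; subtract 360° → +11.067°.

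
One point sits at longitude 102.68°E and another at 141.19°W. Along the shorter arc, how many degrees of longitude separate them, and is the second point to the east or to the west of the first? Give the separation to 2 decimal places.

116.13° east

Raw difference: -141.19 − 102.68 = -243.87°.
Normalise into (−180°, 180°]: -243.87° + 360° = 116.13°.
Positive ⇒ the second point lies to the east; separation 116.13°.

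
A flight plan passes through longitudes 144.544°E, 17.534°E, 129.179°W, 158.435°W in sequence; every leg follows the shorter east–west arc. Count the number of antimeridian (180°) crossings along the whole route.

0

Leg 1: +144.544° → +17.534°, shortest Δλ = -127.01° (west) — does not cross 180°.
Leg 2: +17.534° → -129.179°, shortest Δλ = -146.713° (west) — does not cross 180°.
Leg 3: -129.179° → -158.435°, shortest Δλ = -29.256° (west) — does not cross 180°.
Total crossings: 0.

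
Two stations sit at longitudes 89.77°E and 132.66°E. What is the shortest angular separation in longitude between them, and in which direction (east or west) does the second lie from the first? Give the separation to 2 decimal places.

Raw difference: 132.66 − 89.77 = 42.89°.
Normalise into (−180°, 180°]: 42.89° stays 42.89°.
Positive ⇒ the second point lies to the east; separation 42.89°.

42.89° east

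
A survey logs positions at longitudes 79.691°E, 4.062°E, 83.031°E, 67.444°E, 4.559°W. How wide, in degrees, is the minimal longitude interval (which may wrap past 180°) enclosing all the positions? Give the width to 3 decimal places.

87.590°

Sort the longitudes: -4.559°, +4.062°, +67.444°, +79.691°, +83.031°.
Eastward gaps between consecutive values (wrapping around): 8.621°, 63.382°, 12.247°, 3.340°, 272.410°.
Largest gap = 272.410° ⇒ minimal covering band is its complement: 360° − 272.410° = 87.590°.
Band runs from -4.559° eastward to +83.031°.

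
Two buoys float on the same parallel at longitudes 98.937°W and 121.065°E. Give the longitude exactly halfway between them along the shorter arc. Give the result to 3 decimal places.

Signed shortest Δλ from -98.937° to +121.065° is -139.998°.
Midpoint longitude = -98.937° + (-139.998°)/2 = -98.937° − 69.999° = -168.936°.
(The naïve average (-98.937 + +121.065)/2 = 11.064° is on the wrong side of the globe.)

168.936°W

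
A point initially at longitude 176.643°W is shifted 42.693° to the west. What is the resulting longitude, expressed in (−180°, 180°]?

140.664°E

Start at -176.643°; shift −42.693° → -219.336°.
-219.336° lies outside (−180°, 180°]; add 360° → +140.664°.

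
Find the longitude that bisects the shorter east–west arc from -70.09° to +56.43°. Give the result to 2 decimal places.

-6.83°

Signed shortest Δλ from -70.09° to +56.43° is +126.52°.
Midpoint longitude = -70.09° + (+126.52°)/2 = -70.09° + 63.26° = -6.83°.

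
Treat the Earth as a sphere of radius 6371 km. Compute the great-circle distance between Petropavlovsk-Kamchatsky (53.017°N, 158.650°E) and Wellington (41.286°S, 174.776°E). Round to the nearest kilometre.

Δλ = 174.776 − 158.650 = 16.126°.
Δφ = -41.286 − 53.017 = -94.303°.
a = sin²(Δφ/2) + cos φ₁ · cos φ₂ · sin²(Δλ/2) = 0.546409.
c = 2·atan2(√a, √(1−a)) = 1.66375 rad → d = 6371·c ≈ 10599.73 km.

10600 km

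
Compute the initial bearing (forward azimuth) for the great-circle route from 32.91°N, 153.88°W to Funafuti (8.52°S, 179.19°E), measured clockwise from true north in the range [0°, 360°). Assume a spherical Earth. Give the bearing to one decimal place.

216.6°

Δλ = 179.19 − -153.88 = 333.07°; wrapped into (−180°, 180°]: -26.93°.
θ = atan2( sin Δλ · cos φ₂ , cos φ₁ · sin φ₂ − sin φ₁ · cos φ₂ · cos Δλ )
  = atan2(-0.44790, -0.60344) = -143.415° → normalised to [0°, 360°): 216.585°.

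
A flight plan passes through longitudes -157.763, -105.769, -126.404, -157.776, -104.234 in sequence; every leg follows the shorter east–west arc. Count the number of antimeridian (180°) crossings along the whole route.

Leg 1: -157.763° → -105.769°, shortest Δλ = 51.994° (east) — does not cross 180°.
Leg 2: -105.769° → -126.404°, shortest Δλ = -20.635° (west) — does not cross 180°.
Leg 3: -126.404° → -157.776°, shortest Δλ = -31.372° (west) — does not cross 180°.
Leg 4: -157.776° → -104.234°, shortest Δλ = 53.542° (east) — does not cross 180°.
Total crossings: 0.

0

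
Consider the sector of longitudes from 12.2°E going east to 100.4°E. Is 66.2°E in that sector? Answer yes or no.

Band width going east from +12.2° to +100.4°: ((100.4 − 12.2) mod 360) = 88.2°.
Offset of +66.2° east of the west edge: ((66.2 − 12.2) mod 360) = 54.0°.
54.0° ≤ 88.2° ⇒ inside.

Yes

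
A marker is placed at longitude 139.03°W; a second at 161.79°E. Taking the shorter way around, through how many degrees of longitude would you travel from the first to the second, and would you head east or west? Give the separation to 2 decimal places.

Raw difference: 161.79 − -139.03 = 300.82°.
Normalise into (−180°, 180°]: 300.82° − 360° = -59.18°.
Negative ⇒ the second point lies to the west; separation 59.18°.

59.18° west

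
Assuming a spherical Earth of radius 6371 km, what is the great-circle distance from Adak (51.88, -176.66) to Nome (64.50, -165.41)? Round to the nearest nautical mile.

834 nmi

Δλ = -165.41 − -176.66 = 11.25°.
Δφ = 64.50 − 51.88 = 12.62°.
a = sin²(Δφ/2) + cos φ₁ · cos φ₂ · sin²(Δλ/2) = 0.014633.
c = 2·atan2(√a, √(1−a)) = 0.24253 rad → d = 6371·c ≈ 1545.14 km ≈ 834.31 nmi.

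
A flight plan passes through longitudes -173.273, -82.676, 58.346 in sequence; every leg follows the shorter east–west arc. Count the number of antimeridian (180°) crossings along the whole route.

0

Leg 1: -173.273° → -82.676°, shortest Δλ = 90.597° (east) — does not cross 180°.
Leg 2: -82.676° → +58.346°, shortest Δλ = 141.022° (east) — does not cross 180°.
Total crossings: 0.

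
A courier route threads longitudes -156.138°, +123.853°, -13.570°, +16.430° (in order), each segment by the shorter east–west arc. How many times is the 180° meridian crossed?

1

Leg 1: -156.138° → +123.853°, shortest Δλ = -80.009° (west) — crosses 180°.
Leg 2: +123.853° → -13.570°, shortest Δλ = -137.423° (west) — does not cross 180°.
Leg 3: -13.570° → +16.430°, shortest Δλ = 30.0° (east) — does not cross 180°.
Total crossings: 1.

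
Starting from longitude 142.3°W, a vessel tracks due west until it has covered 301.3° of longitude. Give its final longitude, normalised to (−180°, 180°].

83.6°W

Start at -142.3°; shift −301.3° → -443.6°.
-443.6° lies outside (−180°, 180°]; add 360° → -83.6°.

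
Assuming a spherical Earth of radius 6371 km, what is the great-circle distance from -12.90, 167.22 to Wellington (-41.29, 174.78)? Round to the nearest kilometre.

3241 km

Δλ = 174.78 − 167.22 = 7.56°.
Δφ = -41.29 − -12.90 = -28.39°.
a = sin²(Δφ/2) + cos φ₁ · cos φ₂ · sin²(Δλ/2) = 0.063317.
c = 2·atan2(√a, √(1−a)) = 0.50873 rad → d = 6371·c ≈ 3241.10 km.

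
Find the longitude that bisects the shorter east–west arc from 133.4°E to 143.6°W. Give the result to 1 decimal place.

Signed shortest Δλ from +133.4° to -143.6° is +83.0°.
Midpoint longitude = +133.4° + (+83.0°)/2 = +133.4° + 41.5° = +174.9°.
(The naïve average (+133.4 + -143.6)/2 = -5.1° is on the wrong side of the globe.)

174.9°E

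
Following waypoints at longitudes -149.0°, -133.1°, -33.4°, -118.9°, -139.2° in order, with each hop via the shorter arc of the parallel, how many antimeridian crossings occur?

Leg 1: -149.0° → -133.1°, shortest Δλ = 15.9° (east) — does not cross 180°.
Leg 2: -133.1° → -33.4°, shortest Δλ = 99.7° (east) — does not cross 180°.
Leg 3: -33.4° → -118.9°, shortest Δλ = -85.5° (west) — does not cross 180°.
Leg 4: -118.9° → -139.2°, shortest Δλ = -20.3° (west) — does not cross 180°.
Total crossings: 0.

0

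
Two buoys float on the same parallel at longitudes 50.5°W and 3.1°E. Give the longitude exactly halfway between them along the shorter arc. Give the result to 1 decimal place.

23.7°W

Signed shortest Δλ from -50.5° to +3.1° is +53.6°.
Midpoint longitude = -50.5° + (+53.6°)/2 = -50.5° + 26.8° = -23.7°.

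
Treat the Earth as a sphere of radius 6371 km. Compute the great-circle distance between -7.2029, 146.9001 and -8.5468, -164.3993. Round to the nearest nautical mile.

2896 nmi

Δλ = -164.3993 − 146.9001 = -311.2994°; wrapped into (−180°, 180°]: 48.7006°.
Δφ = -8.5468 − -7.2029 = -1.3439°.
a = sin²(Δφ/2) + cos φ₁ · cos φ₂ · sin²(Δλ/2) = 0.166926.
c = 2·atan2(√a, √(1−a)) = 0.84176 rad → d = 6371·c ≈ 5362.88 km ≈ 2895.72 nmi.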